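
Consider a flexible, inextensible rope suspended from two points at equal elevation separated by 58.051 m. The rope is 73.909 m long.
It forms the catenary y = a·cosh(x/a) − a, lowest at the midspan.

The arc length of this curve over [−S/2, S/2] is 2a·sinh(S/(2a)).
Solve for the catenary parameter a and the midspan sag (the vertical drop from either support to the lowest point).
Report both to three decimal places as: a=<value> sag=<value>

seed: a₀ = √(S³/(24(L−S))) = √(58.051³/(24·15.858)) = 22.671734
iter 1: u=1.280251  f(a)=+1.351e+00  f'(a)=-1.642e+00  a ← 22.671734 − (+1.351e+00/-1.642e+00) = 23.494781
iter 2: u=1.235402  f(a)=+7.708e-02  f'(a)=-1.460e+00  a ← 23.494781 − (+7.708e-02/-1.460e+00) = 23.547591
iter 3: u=1.232631  f(a)=+2.843e-04  f'(a)=-1.449e+00  a ← 23.547591 − (+2.843e-04/-1.449e+00) = 23.547787
iter 4: u=1.232621  f(a)=+3.899e-09  f'(a)=-1.449e+00  a ← 23.547787 − (+3.899e-09/-1.449e+00) = 23.547787
iter 5: u=1.232621  f(a)=+0.000e+00  f'(a)=-1.449e+00  a ← 23.547787 − (+0.000e+00/-1.449e+00) = 23.547787
converged: |Δa| < 1e-12 after 5 iterations
sag = a·(cosh(S/(2a)) − 1) = 23.547787·(cosh(1.232621) − 1) = 20.271539
T_max/T_min = cosh(S/(2a)) = 1.860868

a=23.548 sag=20.272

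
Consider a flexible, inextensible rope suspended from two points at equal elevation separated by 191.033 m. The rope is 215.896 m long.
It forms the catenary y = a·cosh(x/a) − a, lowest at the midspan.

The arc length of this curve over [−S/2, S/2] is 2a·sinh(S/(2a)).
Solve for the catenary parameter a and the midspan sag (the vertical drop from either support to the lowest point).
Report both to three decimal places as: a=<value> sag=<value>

seed: a₀ = √(S³/(24(L−S))) = √(191.033³/(24·24.863)) = 108.088679
iter 1: u=0.883686  f(a)=+9.890e-01  f'(a)=-4.970e-01  a ← 108.088679 − (+9.890e-01/-4.970e-01) = 110.078708
iter 2: u=0.867711  f(a)=+2.797e-02  f'(a)=-4.692e-01  a ← 110.078708 − (+2.797e-02/-4.692e-01) = 110.138326
iter 3: u=0.867241  f(a)=+2.382e-05  f'(a)=-4.684e-01  a ← 110.138326 − (+2.382e-05/-4.684e-01) = 110.138377
iter 4: u=0.867241  f(a)=+1.731e-11  f'(a)=-4.684e-01  a ← 110.138377 − (+1.731e-11/-4.684e-01) = 110.138377
converged: |Δa| < 1e-12 after 4 iterations
sag = a·(cosh(S/(2a)) − 1) = 110.138377·(cosh(0.867241) − 1) = 44.079757
T_max/T_min = cosh(S/(2a)) = 1.400222

a=110.138 sag=44.080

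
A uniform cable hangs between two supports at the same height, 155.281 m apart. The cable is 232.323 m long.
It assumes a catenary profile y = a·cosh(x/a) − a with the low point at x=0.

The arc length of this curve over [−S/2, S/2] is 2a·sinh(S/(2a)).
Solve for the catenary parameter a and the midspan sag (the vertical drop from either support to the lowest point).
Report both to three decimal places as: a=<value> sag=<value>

seed: a₀ = √(S³/(24(L−S))) = √(155.281³/(24·77.042)) = 44.999541
iter 1: u=1.725362  f(a)=+1.231e+01  f'(a)=-4.558e+00  a ← 44.999541 − (+1.231e+01/-4.558e+00) = 47.701282
iter 2: u=1.627640  f(a)=+1.196e+00  f'(a)=-3.712e+00  a ← 47.701282 − (+1.196e+00/-3.712e+00) = 48.023550
iter 3: u=1.616717  f(a)=+1.397e-02  f'(a)=-3.626e+00  a ← 48.023550 − (+1.397e-02/-3.626e+00) = 48.027403
iter 4: u=1.616588  f(a)=+1.954e-06  f'(a)=-3.625e+00  a ← 48.027403 − (+1.954e-06/-3.625e+00) = 48.027403
iter 5: u=1.616588  f(a)=+0.000e+00  f'(a)=-3.625e+00  a ← 48.027403 − (+0.000e+00/-3.625e+00) = 48.027403
converged: |Δa| < 1e-12 after 5 iterations
sag = a·(cosh(S/(2a)) − 1) = 48.027403·(cosh(1.616588) − 1) = 77.671147
T_max/T_min = cosh(S/(2a)) = 2.617226

a=48.027 sag=77.671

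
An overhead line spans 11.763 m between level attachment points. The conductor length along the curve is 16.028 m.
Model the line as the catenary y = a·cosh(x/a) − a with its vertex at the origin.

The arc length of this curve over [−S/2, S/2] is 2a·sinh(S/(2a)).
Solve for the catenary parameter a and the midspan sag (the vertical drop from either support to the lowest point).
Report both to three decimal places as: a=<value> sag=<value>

a=4.189 sag=4.854

seed: a₀ = √(S³/(24(L−S))) = √(11.763³/(24·4.265)) = 3.987604
iter 1: u=1.474946  f(a)=+4.887e-01  f'(a)=-2.642e+00  a ← 3.987604 − (+4.887e-01/-2.642e+00) = 4.172563
iter 2: u=1.409565  f(a)=+3.606e-02  f'(a)=-2.265e+00  a ← 4.172563 − (+3.606e-02/-2.265e+00) = 4.188480
iter 3: u=1.404209  f(a)=+2.309e-04  f'(a)=-2.236e+00  a ← 4.188480 − (+2.309e-04/-2.236e+00) = 4.188583
iter 4: u=1.404174  f(a)=+9.599e-09  f'(a)=-2.236e+00  a ← 4.188583 − (+9.599e-09/-2.236e+00) = 4.188583
iter 5: u=1.404174  f(a)=+0.000e+00  f'(a)=-2.236e+00  a ← 4.188583 − (+0.000e+00/-2.236e+00) = 4.188583
converged: |Δa| < 1e-12 after 5 iterations
sag = a·(cosh(S/(2a)) − 1) = 4.188583·(cosh(1.404174) − 1) = 4.854006
T_max/T_min = cosh(S/(2a)) = 2.158866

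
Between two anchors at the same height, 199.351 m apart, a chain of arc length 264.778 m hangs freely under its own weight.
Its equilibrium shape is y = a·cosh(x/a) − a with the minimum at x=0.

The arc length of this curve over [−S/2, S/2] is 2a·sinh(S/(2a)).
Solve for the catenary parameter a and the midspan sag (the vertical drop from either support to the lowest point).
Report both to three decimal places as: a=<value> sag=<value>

seed: a₀ = √(S³/(24(L−S))) = √(199.351³/(24·65.427)) = 71.030276
iter 1: u=1.403282  f(a)=+6.752e+00  f'(a)=-2.231e+00  a ← 71.030276 − (+6.752e+00/-2.231e+00) = 74.056265
iter 2: u=1.345943  f(a)=+4.555e-01  f'(a)=-1.940e+00  a ← 74.056265 − (+4.555e-01/-1.940e+00) = 74.291081
iter 3: u=1.341689  f(a)=+2.404e-03  f'(a)=-1.919e+00  a ← 74.291081 − (+2.404e-03/-1.919e+00) = 74.292333
iter 4: u=1.341666  f(a)=+6.773e-08  f'(a)=-1.919e+00  a ← 74.292333 − (+6.773e-08/-1.919e+00) = 74.292333
iter 5: u=1.341666  f(a)=+0.000e+00  f'(a)=-1.919e+00  a ← 74.292333 − (+0.000e+00/-1.919e+00) = 74.292333
converged: |Δa| < 1e-12 after 5 iterations
sag = a·(cosh(S/(2a)) − 1) = 74.292333·(cosh(1.341666) − 1) = 77.517410
T_max/T_min = cosh(S/(2a)) = 2.043411

a=74.292 sag=77.517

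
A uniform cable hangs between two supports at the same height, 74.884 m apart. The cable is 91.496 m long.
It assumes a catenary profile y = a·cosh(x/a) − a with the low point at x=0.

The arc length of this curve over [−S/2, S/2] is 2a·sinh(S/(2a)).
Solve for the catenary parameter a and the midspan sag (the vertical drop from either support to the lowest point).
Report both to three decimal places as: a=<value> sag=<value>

seed: a₀ = √(S³/(24(L−S))) = √(74.884³/(24·16.612)) = 32.453906
iter 1: u=1.153698  f(a)=+1.141e+00  f'(a)=-1.167e+00  a ← 32.453906 − (+1.141e+00/-1.167e+00) = 33.432139
iter 2: u=1.119940  f(a)=+5.363e-02  f'(a)=-1.059e+00  a ← 33.432139 − (+5.363e-02/-1.059e+00) = 33.482769
iter 3: u=1.118247  f(a)=+1.314e-04  f'(a)=-1.054e+00  a ← 33.482769 − (+1.314e-04/-1.054e+00) = 33.482893
iter 4: u=1.118243  f(a)=+7.926e-10  f'(a)=-1.054e+00  a ← 33.482893 − (+7.926e-10/-1.054e+00) = 33.482893
iter 5: u=1.118243  f(a)=+1.421e-14  f'(a)=-1.054e+00  a ← 33.482893 − (+1.421e-14/-1.054e+00) = 33.482893
converged: |Δa| < 1e-12 after 5 iterations
sag = a·(cosh(S/(2a)) − 1) = 33.482893·(cosh(1.118243) − 1) = 23.209114
T_max/T_min = cosh(S/(2a)) = 1.693163

a=33.483 sag=23.209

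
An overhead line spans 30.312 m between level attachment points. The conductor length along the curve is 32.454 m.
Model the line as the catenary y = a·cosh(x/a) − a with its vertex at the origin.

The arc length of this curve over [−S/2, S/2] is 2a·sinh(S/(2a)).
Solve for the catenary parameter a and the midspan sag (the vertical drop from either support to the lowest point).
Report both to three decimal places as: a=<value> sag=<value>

a=23.519 sag=5.055

seed: a₀ = √(S³/(24(L−S))) = √(30.312³/(24·2.142)) = 23.275903
iter 1: u=0.651146  f(a)=+4.587e-02  f'(a)=-1.920e-01  a ← 23.275903 − (+4.587e-02/-1.920e-01) = 23.514842
iter 2: u=0.644529  f(a)=+7.159e-04  f'(a)=-1.860e-01  a ← 23.514842 − (+7.159e-04/-1.860e-01) = 23.518690
iter 3: u=0.644424  f(a)=+1.805e-07  f'(a)=-1.859e-01  a ← 23.518690 − (+1.805e-07/-1.859e-01) = 23.518691
iter 4: u=0.644424  f(a)=+7.105e-15  f'(a)=-1.859e-01  a ← 23.518691 − (+7.105e-15/-1.859e-01) = 23.518691
converged: |Δa| < 1e-12 after 4 iterations
sag = a·(cosh(S/(2a)) − 1) = 23.518691·(cosh(0.644424) − 1) = 5.054799
T_max/T_min = cosh(S/(2a)) = 1.214927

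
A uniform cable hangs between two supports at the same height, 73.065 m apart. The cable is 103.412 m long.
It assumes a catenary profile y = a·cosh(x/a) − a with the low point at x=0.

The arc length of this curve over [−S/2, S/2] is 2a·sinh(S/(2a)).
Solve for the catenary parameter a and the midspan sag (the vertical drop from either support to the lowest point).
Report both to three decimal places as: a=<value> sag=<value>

seed: a₀ = √(S³/(24(L−S))) = √(73.065³/(24·30.347)) = 23.141984
iter 1: u=1.578624  f(a)=+4.014e+00  f'(a)=-3.337e+00  a ← 23.141984 − (+4.014e+00/-3.337e+00) = 24.344677
iter 2: u=1.500636  f(a)=+3.341e-01  f'(a)=-2.803e+00  a ← 24.344677 − (+3.341e-01/-2.803e+00) = 24.463887
iter 3: u=1.493324  f(a)=+2.780e-03  f'(a)=-2.756e+00  a ← 24.463887 − (+2.780e-03/-2.756e+00) = 24.464895
iter 4: u=1.493262  f(a)=+1.960e-07  f'(a)=-2.756e+00  a ← 24.464895 − (+1.960e-07/-2.756e+00) = 24.464896
iter 5: u=1.493262  f(a)=+4.263e-14  f'(a)=-2.756e+00  a ← 24.464896 − (+4.263e-14/-2.756e+00) = 24.464896
converged: |Δa| < 1e-12 after 5 iterations
sag = a·(cosh(S/(2a)) − 1) = 24.464896·(cosh(1.493262) − 1) = 32.736866
T_max/T_min = cosh(S/(2a)) = 2.338116

a=24.465 sag=32.737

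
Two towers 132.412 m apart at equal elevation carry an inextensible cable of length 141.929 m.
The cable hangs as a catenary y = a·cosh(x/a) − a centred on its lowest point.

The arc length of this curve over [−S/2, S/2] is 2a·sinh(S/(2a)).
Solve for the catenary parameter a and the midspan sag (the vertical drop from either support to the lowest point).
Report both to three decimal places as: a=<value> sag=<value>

seed: a₀ = √(S³/(24(L−S))) = √(132.412³/(24·9.517)) = 100.817370
iter 1: u=0.656692  f(a)=+2.073e-01  f'(a)=-1.971e-01  a ← 100.817370 − (+2.073e-01/-1.971e-01) = 101.869447
iter 2: u=0.649910  f(a)=+3.290e-03  f'(a)=-1.909e-01  a ← 101.869447 − (+3.290e-03/-1.909e-01) = 101.886686
iter 3: u=0.649800  f(a)=+8.582e-07  f'(a)=-1.908e-01  a ← 101.886686 − (+8.582e-07/-1.908e-01) = 101.886690
iter 4: u=0.649800  f(a)=+2.842e-14  f'(a)=-1.908e-01  a ← 101.886690 − (+2.842e-14/-1.908e-01) = 101.886690
converged: |Δa| < 1e-12 after 4 iterations
sag = a·(cosh(S/(2a)) − 1) = 101.886690·(cosh(0.649800) − 1) = 22.277950
T_max/T_min = cosh(S/(2a)) = 1.218654

a=101.887 sag=22.278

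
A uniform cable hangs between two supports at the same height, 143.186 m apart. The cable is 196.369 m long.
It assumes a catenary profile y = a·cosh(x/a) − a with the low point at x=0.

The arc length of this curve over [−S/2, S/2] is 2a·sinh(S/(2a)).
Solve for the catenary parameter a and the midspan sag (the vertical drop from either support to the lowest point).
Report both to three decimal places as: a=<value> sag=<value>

seed: a₀ = √(S³/(24(L−S))) = √(143.186³/(24·53.183)) = 47.957750
iter 1: u=1.492835  f(a)=+6.250e+00  f'(a)=-2.753e+00  a ← 47.957750 − (+6.250e+00/-2.753e+00) = 50.228004
iter 2: u=1.425360  f(a)=+4.712e-01  f'(a)=-2.352e+00  a ← 50.228004 − (+4.712e-01/-2.352e+00) = 50.428332
iter 3: u=1.419698  f(a)=+3.161e-03  f'(a)=-2.321e+00  a ← 50.428332 − (+3.161e-03/-2.321e+00) = 50.429694
iter 4: u=1.419660  f(a)=+1.444e-07  f'(a)=-2.321e+00  a ← 50.429694 − (+1.444e-07/-2.321e+00) = 50.429694
iter 5: u=1.419660  f(a)=+2.842e-14  f'(a)=-2.321e+00  a ← 50.429694 − (+2.842e-14/-2.321e+00) = 50.429694
converged: |Δa| < 1e-12 after 5 iterations
sag = a·(cosh(S/(2a)) − 1) = 50.429694·(cosh(1.419660) − 1) = 59.948520
T_max/T_min = cosh(S/(2a)) = 2.188754

a=50.430 sag=59.949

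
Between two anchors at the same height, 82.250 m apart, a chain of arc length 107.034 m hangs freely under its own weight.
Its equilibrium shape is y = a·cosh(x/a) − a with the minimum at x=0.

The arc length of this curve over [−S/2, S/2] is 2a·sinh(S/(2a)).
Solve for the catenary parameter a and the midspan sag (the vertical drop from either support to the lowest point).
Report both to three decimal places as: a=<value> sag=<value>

seed: a₀ = √(S³/(24(L−S))) = √(82.250³/(24·24.784)) = 30.585286
iter 1: u=1.344601  f(a)=+2.339e+00  f'(a)=-1.933e+00  a ← 30.585286 − (+2.339e+00/-1.933e+00) = 31.795348
iter 2: u=1.293428  f(a)=+1.460e-01  f'(a)=-1.699e+00  a ← 31.795348 − (+1.460e-01/-1.699e+00) = 31.881288
iter 3: u=1.289942  f(a)=+6.523e-04  f'(a)=-1.684e+00  a ← 31.881288 − (+6.523e-04/-1.684e+00) = 31.881676
iter 4: u=1.289926  f(a)=+1.315e-08  f'(a)=-1.684e+00  a ← 31.881676 − (+1.315e-08/-1.684e+00) = 31.881676
iter 5: u=1.289926  f(a)=+0.000e+00  f'(a)=-1.684e+00  a ← 31.881676 − (+0.000e+00/-1.684e+00) = 31.881676
converged: |Δa| < 1e-12 after 5 iterations
sag = a·(cosh(S/(2a)) − 1) = 31.881676·(cosh(1.289926) − 1) = 30.412068
T_max/T_min = cosh(S/(2a)) = 1.953904

a=31.882 sag=30.412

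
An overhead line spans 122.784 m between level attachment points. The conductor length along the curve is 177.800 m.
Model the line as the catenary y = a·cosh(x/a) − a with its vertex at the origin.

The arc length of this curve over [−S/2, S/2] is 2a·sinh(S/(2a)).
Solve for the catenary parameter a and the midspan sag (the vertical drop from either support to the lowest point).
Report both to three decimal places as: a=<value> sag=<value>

seed: a₀ = √(S³/(24(L−S))) = √(122.784³/(24·55.016)) = 37.442302
iter 1: u=1.639643  f(a)=+7.887e+00  f'(a)=-3.809e+00  a ← 37.442302 − (+7.887e+00/-3.809e+00) = 39.513143
iter 2: u=1.553711  f(a)=+7.016e-01  f'(a)=-3.159e+00  a ← 39.513143 − (+7.016e-01/-3.159e+00) = 39.735271
iter 3: u=1.545025  f(a)=+6.749e-03  f'(a)=-3.098e+00  a ← 39.735271 − (+6.749e-03/-3.098e+00) = 39.737450
iter 4: u=1.544941  f(a)=+6.379e-07  f'(a)=-3.097e+00  a ← 39.737450 − (+6.379e-07/-3.097e+00) = 39.737450
iter 5: u=1.544941  f(a)=+2.842e-14  f'(a)=-3.097e+00  a ← 39.737450 − (+2.842e-14/-3.097e+00) = 39.737450
converged: |Δa| < 1e-12 after 5 iterations
sag = a·(cosh(S/(2a)) − 1) = 39.737450·(cosh(1.544941) − 1) = 57.639523
T_max/T_min = cosh(S/(2a)) = 2.450509

a=39.737 sag=57.640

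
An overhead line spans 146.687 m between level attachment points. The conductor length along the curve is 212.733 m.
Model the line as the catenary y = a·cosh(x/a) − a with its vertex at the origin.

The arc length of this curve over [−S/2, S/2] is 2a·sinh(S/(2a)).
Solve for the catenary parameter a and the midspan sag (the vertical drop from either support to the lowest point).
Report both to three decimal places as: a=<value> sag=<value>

seed: a₀ = √(S³/(24(L−S))) = √(146.687³/(24·66.046)) = 44.622979
iter 1: u=1.643626  f(a)=+9.517e+00  f'(a)=-3.841e+00  a ← 44.622979 − (+9.517e+00/-3.841e+00) = 47.100733
iter 2: u=1.557163  f(a)=+8.502e-01  f'(a)=-3.183e+00  a ← 47.100733 − (+8.502e-01/-3.183e+00) = 47.367856
iter 3: u=1.548381  f(a)=+8.255e-03  f'(a)=-3.121e+00  a ← 47.367856 − (+8.255e-03/-3.121e+00) = 47.370500
iter 4: u=1.548295  f(a)=+7.950e-07  f'(a)=-3.121e+00  a ← 47.370500 − (+7.950e-07/-3.121e+00) = 47.370501
iter 5: u=1.548295  f(a)=-2.842e-14  f'(a)=-3.121e+00  a ← 47.370501 − (-2.842e-14/-3.121e+00) = 47.370501
converged: |Δa| < 1e-12 after 5 iterations
sag = a·(cosh(S/(2a)) − 1) = 47.370501·(cosh(1.548295) − 1) = 69.067451
T_max/T_min = cosh(S/(2a)) = 2.458027

a=47.371 sag=69.067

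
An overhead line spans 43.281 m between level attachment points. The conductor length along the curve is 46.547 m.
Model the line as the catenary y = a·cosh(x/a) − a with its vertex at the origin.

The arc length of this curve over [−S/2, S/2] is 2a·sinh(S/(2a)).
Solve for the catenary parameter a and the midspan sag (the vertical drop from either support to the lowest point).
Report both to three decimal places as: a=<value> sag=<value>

a=32.519 sag=7.470

seed: a₀ = √(S³/(24(L−S))) = √(43.281³/(24·3.266)) = 32.161198
iter 1: u=0.672876  f(a)=+7.474e-02  f'(a)=-2.124e-01  a ← 32.161198 − (+7.474e-02/-2.124e-01) = 32.512994
iter 2: u=0.665595  f(a)=+1.244e-03  f'(a)=-2.054e-01  a ← 32.512994 − (+1.244e-03/-2.054e-01) = 32.519049
iter 3: u=0.665471  f(a)=+3.576e-07  f'(a)=-2.053e-01  a ← 32.519049 − (+3.576e-07/-2.053e-01) = 32.519051
iter 4: u=0.665471  f(a)=+3.553e-14  f'(a)=-2.053e-01  a ← 32.519051 − (+3.553e-14/-2.053e-01) = 32.519051
converged: |Δa| < 1e-12 after 4 iterations
sag = a·(cosh(S/(2a)) − 1) = 32.519051·(cosh(0.665471) − 1) = 7.470254
T_max/T_min = cosh(S/(2a)) = 1.229719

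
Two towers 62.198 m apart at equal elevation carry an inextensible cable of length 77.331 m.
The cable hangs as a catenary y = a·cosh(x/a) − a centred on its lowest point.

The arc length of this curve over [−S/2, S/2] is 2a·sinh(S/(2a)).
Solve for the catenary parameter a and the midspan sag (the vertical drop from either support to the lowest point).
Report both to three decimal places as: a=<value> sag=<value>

seed: a₀ = √(S³/(24(L−S))) = √(62.198³/(24·15.133)) = 25.739286
iter 1: u=1.208231  f(a)=+1.144e+00  f'(a)=-1.357e+00  a ← 25.739286 − (+1.144e+00/-1.357e+00) = 26.582316
iter 2: u=1.169913  f(a)=+5.860e-02  f'(a)=-1.221e+00  a ← 26.582316 − (+5.860e-02/-1.221e+00) = 26.630308
iter 3: u=1.167805  f(a)=+1.722e-04  f'(a)=-1.214e+00  a ← 26.630308 − (+1.722e-04/-1.214e+00) = 26.630450
iter 4: u=1.167799  f(a)=+1.496e-09  f'(a)=-1.214e+00  a ← 26.630450 − (+1.496e-09/-1.214e+00) = 26.630450
iter 5: u=1.167799  f(a)=+0.000e+00  f'(a)=-1.214e+00  a ← 26.630450 − (+0.000e+00/-1.214e+00) = 26.630450
converged: |Δa| < 1e-12 after 5 iterations
sag = a·(cosh(S/(2a)) − 1) = 26.630450·(cosh(1.167799) − 1) = 20.318477
T_max/T_min = cosh(S/(2a)) = 1.762979

a=26.630 sag=20.318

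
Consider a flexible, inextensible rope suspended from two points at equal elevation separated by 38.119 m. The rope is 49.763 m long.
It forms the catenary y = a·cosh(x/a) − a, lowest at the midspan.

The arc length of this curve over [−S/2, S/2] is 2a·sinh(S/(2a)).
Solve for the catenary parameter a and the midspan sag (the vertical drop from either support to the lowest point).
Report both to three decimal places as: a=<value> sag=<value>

a=14.683 sag=14.208

seed: a₀ = √(S³/(24(L−S))) = √(38.119³/(24·11.644)) = 14.078472
iter 1: u=1.353805  f(a)=+1.115e+00  f'(a)=-1.978e+00  a ← 14.078472 − (+1.115e+00/-1.978e+00) = 14.642120
iter 2: u=1.301690  f(a)=+7.045e-02  f'(a)=-1.735e+00  a ← 14.642120 − (+7.045e-02/-1.735e+00) = 14.682721
iter 3: u=1.298090  f(a)=+3.233e-04  f'(a)=-1.719e+00  a ← 14.682721 − (+3.233e-04/-1.719e+00) = 14.682909
iter 4: u=1.298074  f(a)=+6.876e-09  f'(a)=-1.719e+00  a ← 14.682909 − (+6.876e-09/-1.719e+00) = 14.682909
iter 5: u=1.298074  f(a)=-1.421e-14  f'(a)=-1.719e+00  a ← 14.682909 − (-1.421e-14/-1.719e+00) = 14.682909
converged: |Δa| < 1e-12 after 5 iterations
sag = a·(cosh(S/(2a)) − 1) = 14.682909·(cosh(1.298074) − 1) = 14.207866
T_max/T_min = cosh(S/(2a)) = 1.967646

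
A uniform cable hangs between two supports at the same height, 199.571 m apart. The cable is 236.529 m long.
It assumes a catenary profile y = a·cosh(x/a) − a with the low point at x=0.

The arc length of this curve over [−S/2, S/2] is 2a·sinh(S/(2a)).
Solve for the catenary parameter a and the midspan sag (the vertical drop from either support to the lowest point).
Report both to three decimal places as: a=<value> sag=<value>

seed: a₀ = √(S³/(24(L−S))) = √(199.571³/(24·36.958)) = 94.664315
iter 1: u=1.054098  f(a)=+2.108e+00  f'(a)=-8.711e-01  a ← 94.664315 − (+2.108e+00/-8.711e-01) = 97.084728
iter 2: u=1.027819  f(a)=+8.357e-02  f'(a)=-8.033e-01  a ← 97.084728 − (+8.357e-02/-8.033e-01) = 97.188765
iter 3: u=1.026718  f(a)=+1.433e-04  f'(a)=-8.005e-01  a ← 97.188765 − (+1.433e-04/-8.005e-01) = 97.188944
iter 4: u=1.026717  f(a)=+4.229e-10  f'(a)=-8.005e-01  a ← 97.188944 − (+4.229e-10/-8.005e-01) = 97.188944
iter 5: u=1.026717  f(a)=+5.684e-14  f'(a)=-8.005e-01  a ← 97.188944 − (+5.684e-14/-8.005e-01) = 97.188944
converged: |Δa| < 1e-12 after 5 iterations
sag = a·(cosh(S/(2a)) − 1) = 97.188944·(cosh(1.026717) − 1) = 55.886798
T_max/T_min = cosh(S/(2a)) = 1.575032

a=97.189 sag=55.887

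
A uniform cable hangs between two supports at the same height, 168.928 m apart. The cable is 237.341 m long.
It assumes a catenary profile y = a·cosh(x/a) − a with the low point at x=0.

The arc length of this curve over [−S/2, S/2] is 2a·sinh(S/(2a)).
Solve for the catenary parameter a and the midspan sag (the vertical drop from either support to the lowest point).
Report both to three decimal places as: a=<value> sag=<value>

a=57.211 sag=74.530

seed: a₀ = √(S³/(24(L−S))) = √(168.928³/(24·68.413)) = 54.184806
iter 1: u=1.558813  f(a)=+8.809e+00  f'(a)=-3.194e+00  a ← 54.184806 − (+8.809e+00/-3.194e+00) = 56.942474
iter 2: u=1.483322  f(a)=+7.172e-01  f'(a)=-2.694e+00  a ← 56.942474 − (+7.172e-01/-2.694e+00) = 57.208719
iter 3: u=1.476418  f(a)=+5.684e-03  f'(a)=-2.651e+00  a ← 57.208719 − (+5.684e-03/-2.651e+00) = 57.210863
iter 4: u=1.476363  f(a)=+3.633e-07  f'(a)=-2.651e+00  a ← 57.210863 − (+3.633e-07/-2.651e+00) = 57.210863
iter 5: u=1.476363  f(a)=-5.684e-14  f'(a)=-2.651e+00  a ← 57.210863 − (-5.684e-14/-2.651e+00) = 57.210863
converged: |Δa| < 1e-12 after 5 iterations
sag = a·(cosh(S/(2a)) − 1) = 57.210863·(cosh(1.476363) − 1) = 74.530438
T_max/T_min = cosh(S/(2a)) = 2.302732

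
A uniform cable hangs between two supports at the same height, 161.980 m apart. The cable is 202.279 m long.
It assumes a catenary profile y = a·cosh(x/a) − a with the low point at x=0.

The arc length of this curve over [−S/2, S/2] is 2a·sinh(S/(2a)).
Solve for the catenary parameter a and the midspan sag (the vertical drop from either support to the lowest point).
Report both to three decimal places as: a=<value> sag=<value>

seed: a₀ = √(S³/(24(L−S))) = √(161.980³/(24·40.299)) = 66.288675
iter 1: u=1.221777  f(a)=+3.117e+00  f'(a)=-1.407e+00  a ← 66.288675 − (+3.117e+00/-1.407e+00) = 68.503501
iter 2: u=1.182275  f(a)=+1.630e-01  f'(a)=-1.264e+00  a ← 68.503501 − (+1.630e-01/-1.264e+00) = 68.632523
iter 3: u=1.180053  f(a)=+5.005e-04  f'(a)=-1.256e+00  a ← 68.632523 − (+5.005e-04/-1.256e+00) = 68.632922
iter 4: u=1.180046  f(a)=+4.749e-09  f'(a)=-1.256e+00  a ← 68.632922 − (+4.749e-09/-1.256e+00) = 68.632922
iter 5: u=1.180046  f(a)=+0.000e+00  f'(a)=-1.256e+00  a ← 68.632922 − (+0.000e+00/-1.256e+00) = 68.632922
converged: |Δa| < 1e-12 after 5 iterations
sag = a·(cosh(S/(2a)) − 1) = 68.632922·(cosh(1.180046) − 1) = 53.595047
T_max/T_min = cosh(S/(2a)) = 1.780894

a=68.633 sag=53.595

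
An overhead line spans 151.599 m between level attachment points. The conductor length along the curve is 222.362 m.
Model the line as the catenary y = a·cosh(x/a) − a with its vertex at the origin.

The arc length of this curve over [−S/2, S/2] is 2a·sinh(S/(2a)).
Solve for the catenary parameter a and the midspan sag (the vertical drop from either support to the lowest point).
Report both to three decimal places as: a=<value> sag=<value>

seed: a₀ = √(S³/(24(L−S))) = √(151.599³/(24·70.763)) = 45.293488
iter 1: u=1.673519  f(a)=+1.060e+01  f'(a)=-4.092e+00  a ← 45.293488 − (+1.060e+01/-4.092e+00) = 47.883025
iter 2: u=1.583014  f(a)=+9.767e-01  f'(a)=-3.369e+00  a ← 47.883025 − (+9.767e-01/-3.369e+00) = 48.172882
iter 3: u=1.573489  f(a)=+1.016e-02  f'(a)=-3.300e+00  a ← 48.172882 − (+1.016e-02/-3.300e+00) = 48.175960
iter 4: u=1.573388  f(a)=+1.124e-06  f'(a)=-3.299e+00  a ← 48.175960 − (+1.124e-06/-3.299e+00) = 48.175960
iter 5: u=1.573388  f(a)=+2.842e-14  f'(a)=-3.299e+00  a ← 48.175960 − (+2.842e-14/-3.299e+00) = 48.175960
converged: |Δa| < 1e-12 after 5 iterations
sag = a·(cosh(S/(2a)) − 1) = 48.175960·(cosh(1.573388) − 1) = 72.993912
T_max/T_min = cosh(S/(2a)) = 2.515152

a=48.176 sag=72.994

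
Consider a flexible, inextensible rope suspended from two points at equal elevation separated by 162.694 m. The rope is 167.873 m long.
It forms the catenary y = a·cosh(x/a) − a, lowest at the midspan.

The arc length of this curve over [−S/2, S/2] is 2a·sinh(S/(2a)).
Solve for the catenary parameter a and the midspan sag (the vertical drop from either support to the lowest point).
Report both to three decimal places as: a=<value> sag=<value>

seed: a₀ = √(S³/(24(L−S))) = √(162.694³/(24·5.179)) = 186.135294
iter 1: u=0.437032  f(a)=+4.968e-02  f'(a)=-5.672e-02  a ← 186.135294 − (+4.968e-02/-5.672e-02) = 187.011281
iter 2: u=0.434984  f(a)=+3.529e-04  f'(a)=-5.591e-02  a ← 187.011281 − (+3.529e-04/-5.591e-02) = 187.017593
iter 3: u=0.434970  f(a)=+1.809e-08  f'(a)=-5.591e-02  a ← 187.017593 − (+1.809e-08/-5.591e-02) = 187.017593
iter 4: u=0.434970  f(a)=+0.000e+00  f'(a)=-5.591e-02  a ← 187.017593 − (+0.000e+00/-5.591e-02) = 187.017593
converged: |Δa| < 1e-12 after 4 iterations
sag = a·(cosh(S/(2a)) − 1) = 187.017593·(cosh(0.434970) − 1) = 17.972446
T_max/T_min = cosh(S/(2a)) = 1.096100

a=187.018 sag=17.972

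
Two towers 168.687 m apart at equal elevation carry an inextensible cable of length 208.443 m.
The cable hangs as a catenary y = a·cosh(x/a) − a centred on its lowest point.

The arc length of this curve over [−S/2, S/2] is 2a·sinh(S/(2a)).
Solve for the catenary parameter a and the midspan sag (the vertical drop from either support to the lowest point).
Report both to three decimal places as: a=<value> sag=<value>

seed: a₀ = √(S³/(24(L−S))) = √(168.687³/(24·39.756)) = 70.927632
iter 1: u=1.189149  f(a)=+2.907e+00  f'(a)=-1.288e+00  a ← 70.927632 − (+2.907e+00/-1.288e+00) = 73.185346
iter 2: u=1.152464  f(a)=+1.446e-01  f'(a)=-1.163e+00  a ← 73.185346 − (+1.446e-01/-1.163e+00) = 73.309720
iter 3: u=1.150509  f(a)=+3.991e-04  f'(a)=-1.156e+00  a ← 73.309720 − (+3.991e-04/-1.156e+00) = 73.310066
iter 4: u=1.150504  f(a)=+3.058e-09  f'(a)=-1.156e+00  a ← 73.310066 − (+3.058e-09/-1.156e+00) = 73.310066
iter 5: u=1.150504  f(a)=-2.842e-14  f'(a)=-1.156e+00  a ← 73.310066 − (-2.842e-14/-1.156e+00) = 73.310066
converged: |Δa| < 1e-12 after 5 iterations
sag = a·(cosh(S/(2a)) − 1) = 73.310066·(cosh(1.150504) − 1) = 54.112408
T_max/T_min = cosh(S/(2a)) = 1.738131

a=73.310 sag=54.112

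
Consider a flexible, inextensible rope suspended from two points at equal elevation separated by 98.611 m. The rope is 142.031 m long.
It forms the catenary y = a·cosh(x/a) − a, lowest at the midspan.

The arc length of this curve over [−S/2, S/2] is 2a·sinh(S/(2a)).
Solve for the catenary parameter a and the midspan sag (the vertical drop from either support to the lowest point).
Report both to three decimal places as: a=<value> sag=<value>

a=32.164 sag=45.796

seed: a₀ = √(S³/(24(L−S))) = √(98.611³/(24·43.420)) = 30.334547
iter 1: u=1.625391  f(a)=+6.110e+00  f'(a)=-3.694e+00  a ← 30.334547 − (+6.110e+00/-3.694e+00) = 31.988549
iter 2: u=1.541348  f(a)=+5.353e-01  f'(a)=-3.073e+00  a ← 31.988549 − (+5.353e-01/-3.073e+00) = 32.162768
iter 3: u=1.532999  f(a)=+4.981e-03  f'(a)=-3.016e+00  a ← 32.162768 − (+4.981e-03/-3.016e+00) = 32.164420
iter 4: u=1.532921  f(a)=+4.401e-07  f'(a)=-3.015e+00  a ← 32.164420 − (+4.401e-07/-3.015e+00) = 32.164420
iter 5: u=1.532921  f(a)=+2.842e-14  f'(a)=-3.015e+00  a ← 32.164420 − (+2.842e-14/-3.015e+00) = 32.164420
converged: |Δa| < 1e-12 after 5 iterations
sag = a·(cosh(S/(2a)) − 1) = 32.164420·(cosh(1.532921) − 1) = 45.795513
T_max/T_min = cosh(S/(2a)) = 2.423794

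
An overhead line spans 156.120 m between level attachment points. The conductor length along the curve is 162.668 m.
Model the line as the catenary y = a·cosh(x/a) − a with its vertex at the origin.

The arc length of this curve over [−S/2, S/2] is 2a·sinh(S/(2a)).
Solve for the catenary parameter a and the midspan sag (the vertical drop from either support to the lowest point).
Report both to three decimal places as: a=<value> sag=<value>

a=156.576 sag=19.865

seed: a₀ = √(S³/(24(L−S))) = √(156.120³/(24·6.548)) = 155.606544
iter 1: u=0.501650  f(a)=+8.289e-02  f'(a)=-8.630e-02  a ← 155.606544 − (+8.289e-02/-8.630e-02) = 156.567011
iter 2: u=0.498572  f(a)=+7.737e-04  f'(a)=-8.469e-02  a ← 156.567011 − (+7.737e-04/-8.469e-02) = 156.576147
iter 3: u=0.498543  f(a)=+6.882e-08  f'(a)=-8.468e-02  a ← 156.576147 − (+6.882e-08/-8.468e-02) = 156.576148
iter 4: u=0.498543  f(a)=+0.000e+00  f'(a)=-8.468e-02  a ← 156.576148 − (+0.000e+00/-8.468e-02) = 156.576148
converged: |Δa| < 1e-12 after 4 iterations
sag = a·(cosh(S/(2a)) − 1) = 156.576148·(cosh(0.498543) − 1) = 19.864521
T_max/T_min = cosh(S/(2a)) = 1.126868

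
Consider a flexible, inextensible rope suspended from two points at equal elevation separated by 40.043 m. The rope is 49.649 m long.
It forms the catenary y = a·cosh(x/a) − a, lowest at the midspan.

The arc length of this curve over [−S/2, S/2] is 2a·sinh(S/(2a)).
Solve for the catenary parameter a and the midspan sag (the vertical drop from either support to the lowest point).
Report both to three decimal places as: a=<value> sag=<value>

seed: a₀ = √(S³/(24(L−S))) = √(40.043³/(24·9.606)) = 16.688335
iter 1: u=1.199730  f(a)=+7.155e-01  f'(a)=-1.326e+00  a ← 16.688335 − (+7.155e-01/-1.326e+00) = 17.228055
iter 2: u=1.162145  f(a)=+3.618e-02  f'(a)=-1.195e+00  a ← 17.228055 − (+3.618e-02/-1.195e+00) = 17.258336
iter 3: u=1.160106  f(a)=+1.034e-04  f'(a)=-1.188e+00  a ← 17.258336 − (+1.034e-04/-1.188e+00) = 17.258423
iter 4: u=1.160100  f(a)=+8.497e-10  f'(a)=-1.188e+00  a ← 17.258423 − (+8.497e-10/-1.188e+00) = 17.258423
iter 5: u=1.160100  f(a)=+0.000e+00  f'(a)=-1.188e+00  a ← 17.258423 − (+0.000e+00/-1.188e+00) = 17.258423
converged: |Δa| < 1e-12 after 5 iterations
sag = a·(cosh(S/(2a)) − 1) = 17.258423·(cosh(1.160100) − 1) = 12.975812
T_max/T_min = cosh(S/(2a)) = 1.751854

a=17.258 sag=12.976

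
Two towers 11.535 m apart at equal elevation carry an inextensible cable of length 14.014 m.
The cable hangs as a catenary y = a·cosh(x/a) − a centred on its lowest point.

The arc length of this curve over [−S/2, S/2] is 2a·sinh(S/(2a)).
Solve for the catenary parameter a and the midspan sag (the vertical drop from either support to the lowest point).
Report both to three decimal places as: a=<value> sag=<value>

a=5.235 sag=3.512

seed: a₀ = √(S³/(24(L−S))) = √(11.535³/(24·2.479)) = 5.079050
iter 1: u=1.135547  f(a)=+1.648e-01  f'(a)=-1.108e+00  a ← 5.079050 − (+1.648e-01/-1.108e+00) = 5.227813
iter 2: u=1.103234  f(a)=+7.519e-03  f'(a)=-1.009e+00  a ← 5.227813 − (+7.519e-03/-1.009e+00) = 5.235265
iter 3: u=1.101664  f(a)=+1.730e-05  f'(a)=-1.004e+00  a ← 5.235265 − (+1.730e-05/-1.004e+00) = 5.235282
iter 4: u=1.101660  f(a)=+9.208e-11  f'(a)=-1.004e+00  a ← 5.235282 − (+9.208e-11/-1.004e+00) = 5.235282
iter 5: u=1.101660  f(a)=+1.776e-15  f'(a)=-1.004e+00  a ← 5.235282 − (+1.776e-15/-1.004e+00) = 5.235282
converged: |Δa| < 1e-12 after 5 iterations
sag = a·(cosh(S/(2a)) − 1) = 5.235282·(cosh(1.101660) − 1) = 3.511502
T_max/T_min = cosh(S/(2a)) = 1.670738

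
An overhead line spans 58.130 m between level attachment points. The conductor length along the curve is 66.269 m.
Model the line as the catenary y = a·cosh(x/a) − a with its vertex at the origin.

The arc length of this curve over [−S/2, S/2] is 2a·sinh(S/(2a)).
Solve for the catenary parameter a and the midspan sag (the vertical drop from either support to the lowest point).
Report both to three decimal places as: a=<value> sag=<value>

a=32.357 sag=13.956

seed: a₀ = √(S³/(24(L−S))) = √(58.130³/(24·8.139)) = 31.710956
iter 1: u=0.916560  f(a)=+3.488e-01  f'(a)=-5.578e-01  a ← 31.710956 − (+3.488e-01/-5.578e-01) = 32.336295
iter 2: u=0.898835  f(a)=+1.058e-02  f'(a)=-5.244e-01  a ← 32.336295 − (+1.058e-02/-5.244e-01) = 32.356480
iter 3: u=0.898274  f(a)=+1.042e-05  f'(a)=-5.233e-01  a ← 32.356480 − (+1.042e-05/-5.233e-01) = 32.356500
iter 4: u=0.898274  f(a)=+1.013e-11  f'(a)=-5.233e-01  a ← 32.356500 − (+1.013e-11/-5.233e-01) = 32.356500
converged: |Δa| < 1e-12 after 4 iterations
sag = a·(cosh(S/(2a)) − 1) = 32.356500·(cosh(0.898274) − 1) = 13.955898
T_max/T_min = cosh(S/(2a)) = 1.431317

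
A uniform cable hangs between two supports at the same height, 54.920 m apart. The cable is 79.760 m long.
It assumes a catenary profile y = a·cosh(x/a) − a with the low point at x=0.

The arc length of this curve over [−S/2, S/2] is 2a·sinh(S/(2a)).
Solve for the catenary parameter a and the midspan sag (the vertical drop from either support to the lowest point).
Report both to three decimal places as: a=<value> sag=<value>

seed: a₀ = √(S³/(24(L−S))) = √(54.920³/(24·24.840)) = 16.669185
iter 1: u=1.647351  f(a)=+3.597e+00  f'(a)=-3.872e+00  a ← 16.669185 − (+3.597e+00/-3.872e+00) = 17.598179
iter 2: u=1.560389  f(a)=+3.226e-01  f'(a)=-3.206e+00  a ← 17.598179 − (+3.226e-01/-3.206e+00) = 17.698806
iter 3: u=1.551517  f(a)=+3.159e-03  f'(a)=-3.143e+00  a ← 17.698806 − (+3.159e-03/-3.143e+00) = 17.699811
iter 4: u=1.551429  f(a)=+3.096e-07  f'(a)=-3.143e+00  a ← 17.699811 − (+3.096e-07/-3.143e+00) = 17.699811
iter 5: u=1.551429  f(a)=-1.421e-14  f'(a)=-3.143e+00  a ← 17.699811 − (-1.421e-14/-3.143e+00) = 17.699811
converged: |Δa| < 1e-12 after 5 iterations
sag = a·(cosh(S/(2a)) − 1) = 17.699811·(cosh(1.551429) − 1) = 25.931574
T_max/T_min = cosh(S/(2a)) = 2.465076

a=17.700 sag=25.932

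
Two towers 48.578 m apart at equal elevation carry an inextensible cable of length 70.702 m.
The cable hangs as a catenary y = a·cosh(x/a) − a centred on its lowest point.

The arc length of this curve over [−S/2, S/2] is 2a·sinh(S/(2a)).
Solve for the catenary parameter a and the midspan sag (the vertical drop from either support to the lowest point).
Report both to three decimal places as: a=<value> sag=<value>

seed: a₀ = √(S³/(24(L−S))) = √(48.578³/(24·22.124)) = 14.693390
iter 1: u=1.653056  f(a)=+3.227e+00  f'(a)=-3.919e+00  a ← 14.693390 − (+3.227e+00/-3.919e+00) = 15.516881
iter 2: u=1.565327  f(a)=+2.912e-01  f'(a)=-3.241e+00  a ← 15.516881 − (+2.912e-01/-3.241e+00) = 15.606725
iter 3: u=1.556316  f(a)=+2.890e-03  f'(a)=-3.177e+00  a ← 15.606725 − (+2.890e-03/-3.177e+00) = 15.607634
iter 4: u=1.556226  f(a)=+2.908e-07  f'(a)=-3.176e+00  a ← 15.607634 − (+2.908e-07/-3.176e+00) = 15.607635
iter 5: u=1.556226  f(a)=+0.000e+00  f'(a)=-3.176e+00  a ← 15.607635 − (+0.000e+00/-3.176e+00) = 15.607635
converged: |Δa| < 1e-12 after 5 iterations
sag = a·(cosh(S/(2a)) − 1) = 15.607635·(cosh(1.556226) − 1) = 23.035495
T_max/T_min = cosh(S/(2a)) = 2.475912

a=15.608 sag=23.035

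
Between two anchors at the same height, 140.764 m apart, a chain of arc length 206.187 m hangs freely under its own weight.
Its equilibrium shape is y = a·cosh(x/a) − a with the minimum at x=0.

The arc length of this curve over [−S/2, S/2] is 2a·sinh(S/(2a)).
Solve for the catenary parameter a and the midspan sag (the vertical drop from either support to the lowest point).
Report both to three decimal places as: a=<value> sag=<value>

seed: a₀ = √(S³/(24(L−S))) = √(140.764³/(24·65.423)) = 42.146989
iter 1: u=1.669918  f(a)=+9.752e+00  f'(a)=-4.061e+00  a ← 42.146989 − (+9.752e+00/-4.061e+00) = 44.548263
iter 2: u=1.579904  f(a)=+8.955e-01  f'(a)=-3.347e+00  a ← 44.548263 − (+8.955e-01/-3.347e+00) = 44.815843
iter 3: u=1.570471  f(a)=+9.237e-03  f'(a)=-3.278e+00  a ← 44.815843 − (+9.237e-03/-3.278e+00) = 44.818661
iter 4: u=1.570373  f(a)=+1.005e-06  f'(a)=-3.277e+00  a ← 44.818661 − (+1.005e-06/-3.277e+00) = 44.818661
iter 5: u=1.570373  f(a)=+2.842e-14  f'(a)=-3.277e+00  a ← 44.818661 − (+2.842e-14/-3.277e+00) = 44.818661
converged: |Δa| < 1e-12 after 5 iterations
sag = a·(cosh(S/(2a)) − 1) = 44.818661·(cosh(1.570373) − 1) = 67.595671
T_max/T_min = cosh(S/(2a)) = 2.508204

a=44.819 sag=67.596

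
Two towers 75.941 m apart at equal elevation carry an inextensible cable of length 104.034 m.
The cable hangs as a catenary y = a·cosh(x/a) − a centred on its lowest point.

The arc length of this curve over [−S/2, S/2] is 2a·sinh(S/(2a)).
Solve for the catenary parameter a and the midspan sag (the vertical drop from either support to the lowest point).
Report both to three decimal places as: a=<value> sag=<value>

seed: a₀ = √(S³/(24(L−S))) = √(75.941³/(24·28.093)) = 25.486476
iter 1: u=1.489829  f(a)=+3.288e+00  f'(a)=-2.734e+00  a ← 25.486476 − (+3.288e+00/-2.734e+00) = 26.688874
iter 2: u=1.422709  f(a)=+2.470e-01  f'(a)=-2.338e+00  a ← 26.688874 − (+2.470e-01/-2.338e+00) = 26.794530
iter 3: u=1.417099  f(a)=+1.644e-03  f'(a)=-2.307e+00  a ← 26.794530 − (+1.644e-03/-2.307e+00) = 26.795243
iter 4: u=1.417061  f(a)=+7.392e-08  f'(a)=-2.306e+00  a ← 26.795243 − (+7.392e-08/-2.306e+00) = 26.795243
iter 5: u=1.417061  f(a)=+0.000e+00  f'(a)=-2.306e+00  a ← 26.795243 − (+0.000e+00/-2.306e+00) = 26.795243
converged: |Δa| < 1e-12 after 5 iterations
sag = a·(cosh(S/(2a)) − 1) = 26.795243·(cosh(1.417061) − 1) = 31.717605
T_max/T_min = cosh(S/(2a)) = 2.183703

a=26.795 sag=31.718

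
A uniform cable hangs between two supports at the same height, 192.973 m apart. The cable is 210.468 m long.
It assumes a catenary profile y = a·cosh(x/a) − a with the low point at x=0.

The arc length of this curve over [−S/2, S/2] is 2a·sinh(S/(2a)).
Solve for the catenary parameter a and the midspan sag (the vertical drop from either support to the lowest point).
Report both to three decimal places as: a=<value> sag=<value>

a=132.565 sag=36.691

seed: a₀ = √(S³/(24(L−S))) = √(192.973³/(24·17.495)) = 130.822435
iter 1: u=0.737538  f(a)=+4.820e-01  f'(a)=-2.823e-01  a ← 130.822435 − (+4.820e-01/-2.823e-01) = 132.530005
iter 2: u=0.728035  f(a)=+9.600e-03  f'(a)=-2.712e-01  a ← 132.530005 − (+9.600e-03/-2.712e-01) = 132.565410
iter 3: u=0.727841  f(a)=+3.980e-06  f'(a)=-2.709e-01  a ← 132.565410 − (+3.980e-06/-2.709e-01) = 132.565425
iter 4: u=0.727841  f(a)=+6.821e-13  f'(a)=-2.709e-01  a ← 132.565425 − (+6.821e-13/-2.709e-01) = 132.565425
converged: |Δa| < 1e-12 after 4 iterations
sag = a·(cosh(S/(2a)) − 1) = 132.565425·(cosh(0.727841) − 1) = 36.691146
T_max/T_min = cosh(S/(2a)) = 1.276778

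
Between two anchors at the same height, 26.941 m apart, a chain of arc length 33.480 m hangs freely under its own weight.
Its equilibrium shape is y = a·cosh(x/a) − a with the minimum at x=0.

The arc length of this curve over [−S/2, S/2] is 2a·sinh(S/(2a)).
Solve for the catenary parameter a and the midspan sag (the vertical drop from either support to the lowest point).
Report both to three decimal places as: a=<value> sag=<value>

seed: a₀ = √(S³/(24(L−S))) = √(26.941³/(24·6.539)) = 11.162444
iter 1: u=1.206770  f(a)=+4.930e-01  f'(a)=-1.351e+00  a ← 11.162444 − (+4.930e-01/-1.351e+00) = 11.527253
iter 2: u=1.168579  f(a)=+2.520e-02  f'(a)=-1.216e+00  a ← 11.527253 − (+2.520e-02/-1.216e+00) = 11.547969
iter 3: u=1.166482  f(a)=+7.369e-05  f'(a)=-1.209e+00  a ← 11.547969 − (+7.369e-05/-1.209e+00) = 11.548030
iter 4: u=1.166476  f(a)=+6.343e-10  f'(a)=-1.209e+00  a ← 11.548030 − (+6.343e-10/-1.209e+00) = 11.548030
iter 5: u=1.166476  f(a)=+7.105e-15  f'(a)=-1.209e+00  a ← 11.548030 − (+7.105e-15/-1.209e+00) = 11.548030
converged: |Δa| < 1e-12 after 5 iterations
sag = a·(cosh(S/(2a)) − 1) = 11.548030·(cosh(1.166476) − 1) = 8.788750
T_max/T_min = cosh(S/(2a)) = 1.761061

a=11.548 sag=8.789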